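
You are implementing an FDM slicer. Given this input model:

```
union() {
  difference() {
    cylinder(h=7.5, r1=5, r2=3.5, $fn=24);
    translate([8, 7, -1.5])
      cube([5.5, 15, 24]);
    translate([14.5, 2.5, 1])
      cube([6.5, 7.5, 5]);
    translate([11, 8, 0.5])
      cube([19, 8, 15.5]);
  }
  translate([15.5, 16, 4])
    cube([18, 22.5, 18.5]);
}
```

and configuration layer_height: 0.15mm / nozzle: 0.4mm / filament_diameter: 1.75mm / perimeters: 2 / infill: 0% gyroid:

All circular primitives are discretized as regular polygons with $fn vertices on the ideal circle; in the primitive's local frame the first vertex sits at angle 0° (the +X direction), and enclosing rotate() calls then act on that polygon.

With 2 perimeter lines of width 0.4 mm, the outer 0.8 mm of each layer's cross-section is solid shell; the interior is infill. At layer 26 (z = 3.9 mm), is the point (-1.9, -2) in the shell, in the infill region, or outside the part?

infill

At z = 3.9 mm: the cone (r1=5→r2=3.5) has section circumradius 4.220 here — a regular 24-gon; the cube at (8, 7) (footprint 5.5×15) is included at this height; the 6.5×7.5 cube at (14.5, 2.5) contributes its full rectangle; the cube at (11, 8) (footprint 19×8) is included at this height; Taking the first minus the rest: starting from the cone, the 5.5×15 cube at (8, 7) misses the remaining region (no effect); the 6.5×7.5 cube at (14.5, 2.5) misses the remaining region (no effect); the 19×8 cube at (11, 8) misses the remaining region (no effect) — 1 connected region; the cube at (15.5, 16) is not intersected at this z (z outside [4, 22.5]); Taking the union: only that combined region is present, so the union is just that shape — 1 connected region. Overall, the cross-section is a single solid region. The nearest boundary edge runs (-2.11, -3.65)→(-2.98, -2.98); distance from the point to it = 1.44 mm. The point is inside the cross-section and 1.44 mm from the nearest boundary — more than the 0.8 mm shell width (2 × 0.4), so it's in the infill interior.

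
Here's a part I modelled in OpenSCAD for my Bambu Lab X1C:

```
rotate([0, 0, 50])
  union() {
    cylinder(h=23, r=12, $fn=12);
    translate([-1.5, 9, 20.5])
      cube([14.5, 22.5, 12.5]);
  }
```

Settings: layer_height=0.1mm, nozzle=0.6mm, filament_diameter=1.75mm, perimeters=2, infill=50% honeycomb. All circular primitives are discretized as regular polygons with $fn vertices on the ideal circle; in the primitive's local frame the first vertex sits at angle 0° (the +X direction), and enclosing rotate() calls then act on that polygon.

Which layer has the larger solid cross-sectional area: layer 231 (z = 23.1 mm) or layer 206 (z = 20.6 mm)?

Layer 231 (z = 23.1): the cylinder is not intersected at this z (z outside [0, 23]); the 14.5×22.5 cube at (-1.5, 9) contributes its full rectangle (area 326.25 mm²); Merging all regions: only the 14.5×22.5 cube at (-1.5, 9) is present, so the union is just that shape — area = 326.25 mm²; (rotated 50° about Z; rotation is an isometry so areas/perimeters/island counts are preserved). So its area = 326.25 mm². Layer 206 (z = 20.6): the r=12 cylinder contributes a regular 12-gon of circumradius 12 (area = (12/2)·12.000²·sin(360°/12) = 432.00 mm²); the cube at (-1.5, 9) is present — its section is the full 14.5×22.5 rectangle (area 326.25 mm²); Combining (union): the regions partially overlap — summed areas 758.25 mm² minus the doubly-counted overlap 18.34 mm² gives 739.91 mm² — area = 739.91 mm²; (rotated 50° about Z; rotation is an isometry so areas/perimeters/island counts are preserved). So its area = 739.91 mm². Layer 206 is larger (739.91 vs 326.25 mm²).

layer 206 (z = 20.6 mm)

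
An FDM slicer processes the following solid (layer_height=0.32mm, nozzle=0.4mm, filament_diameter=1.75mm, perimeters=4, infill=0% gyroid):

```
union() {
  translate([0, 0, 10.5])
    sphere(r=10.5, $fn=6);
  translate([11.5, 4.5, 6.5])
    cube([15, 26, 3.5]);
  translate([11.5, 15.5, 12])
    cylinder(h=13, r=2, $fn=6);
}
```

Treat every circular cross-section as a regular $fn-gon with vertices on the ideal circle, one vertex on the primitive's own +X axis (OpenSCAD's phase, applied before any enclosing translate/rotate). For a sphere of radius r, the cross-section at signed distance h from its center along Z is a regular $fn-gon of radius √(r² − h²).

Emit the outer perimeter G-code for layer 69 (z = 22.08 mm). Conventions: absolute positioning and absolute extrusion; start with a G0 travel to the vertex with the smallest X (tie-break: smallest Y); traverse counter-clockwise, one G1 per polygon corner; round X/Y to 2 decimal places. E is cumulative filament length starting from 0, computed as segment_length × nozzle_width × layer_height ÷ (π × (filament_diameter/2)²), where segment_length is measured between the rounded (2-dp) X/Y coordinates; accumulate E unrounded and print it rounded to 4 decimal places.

G0 X9.50 Y15.50 Z22.08
G1 X10.50 Y13.77 E0.1063
G1 X12.50 Y13.77 E0.2128
G1 X13.50 Y15.50 E0.3191
G1 X12.50 Y17.23 E0.4254
G1 X10.50 Y17.23 E0.5319
G1 X9.50 Y15.50 E0.6382

At z = 22.08 mm: the sphere does not reach this height (|z−center|=11.580 > r=10.5); the cube at (11.5, 4.5) does not reach this height (z outside [6.5, 10]); the r=2 cylinder at (11.5, 15.5) contributes a regular 6-gon of circumradius 2; Merging all regions: only the r=2 cylinder at (11.5, 15.5) is present, so the union is just that shape — 1 connected region. The outline is a single polygon with 6 vertices. Extrusion per mm of travel: 0.4 × 0.32 / (π × 0.875²) = 0.053216. Accumulating E over each segment gives final E = 0.6382.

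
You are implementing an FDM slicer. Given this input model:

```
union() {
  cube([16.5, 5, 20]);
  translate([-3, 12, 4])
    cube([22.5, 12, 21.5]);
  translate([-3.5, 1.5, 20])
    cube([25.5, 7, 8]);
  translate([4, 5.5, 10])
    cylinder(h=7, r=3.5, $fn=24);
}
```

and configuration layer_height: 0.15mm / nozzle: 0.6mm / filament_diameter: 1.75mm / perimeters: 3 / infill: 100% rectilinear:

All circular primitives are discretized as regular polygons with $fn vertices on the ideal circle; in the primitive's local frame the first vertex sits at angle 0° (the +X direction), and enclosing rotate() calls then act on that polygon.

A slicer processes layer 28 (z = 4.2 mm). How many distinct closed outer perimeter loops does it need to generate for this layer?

2

At z = 4.2 mm: the cube (footprint 16.5×5) is included at this height; the 22.5×12 cube at (-3, 12) contributes its full rectangle; the cube at (-3.5, 1.5) does not reach this height (z outside [20, 28]); the cylinder at (4, 5.5) is absent (z outside [10, 17]); Merging all regions: the 2 present regions are separate (no shared area or edge), so areas and boundary lengths simply add and each stays a separate island — 2 connected regions. The result has 2 disconnected regions.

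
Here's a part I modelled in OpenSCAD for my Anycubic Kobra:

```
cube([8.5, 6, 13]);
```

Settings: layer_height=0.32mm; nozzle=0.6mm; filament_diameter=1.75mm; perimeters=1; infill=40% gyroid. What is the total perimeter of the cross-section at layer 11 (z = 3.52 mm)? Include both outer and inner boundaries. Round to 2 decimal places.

At z = 3.52 mm: the cube is present — its section is the full 8.5×6 rectangle (perimeter 29.00 mm). Overall, the cross-section is a single solid region. Total boundary length (outer) = 29.00 mm.

29.00 mm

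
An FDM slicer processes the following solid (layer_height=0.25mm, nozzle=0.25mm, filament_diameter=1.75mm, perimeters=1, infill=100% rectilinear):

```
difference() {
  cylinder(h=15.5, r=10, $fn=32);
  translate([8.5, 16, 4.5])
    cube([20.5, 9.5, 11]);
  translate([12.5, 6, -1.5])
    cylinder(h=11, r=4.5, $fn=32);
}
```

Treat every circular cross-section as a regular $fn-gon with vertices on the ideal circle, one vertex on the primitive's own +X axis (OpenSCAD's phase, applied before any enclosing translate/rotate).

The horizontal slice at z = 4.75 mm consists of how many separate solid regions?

At z = 4.75 mm: the r=10 cylinder gives a regular 32-gon of circumradius 10 (constant along its height); the 20.5×9.5 cube at (8.5, 16) contributes its full rectangle; the r=4.5 cylinder at (12.5, 6) contributes a regular 32-gon of circumradius 4.5; After the difference (first − rest): starting from the r=10 cylinder, the 20.5×9.5 cube at (8.5, 16) misses the remaining region (no effect); the r=4.5 cylinder at (12.5, 6) partially overlaps it — only the 1.48 mm² overlap (of its 63.21 mm²) is removed, clipping the outline — 1 connected region. The result has 1 disconnected region.

1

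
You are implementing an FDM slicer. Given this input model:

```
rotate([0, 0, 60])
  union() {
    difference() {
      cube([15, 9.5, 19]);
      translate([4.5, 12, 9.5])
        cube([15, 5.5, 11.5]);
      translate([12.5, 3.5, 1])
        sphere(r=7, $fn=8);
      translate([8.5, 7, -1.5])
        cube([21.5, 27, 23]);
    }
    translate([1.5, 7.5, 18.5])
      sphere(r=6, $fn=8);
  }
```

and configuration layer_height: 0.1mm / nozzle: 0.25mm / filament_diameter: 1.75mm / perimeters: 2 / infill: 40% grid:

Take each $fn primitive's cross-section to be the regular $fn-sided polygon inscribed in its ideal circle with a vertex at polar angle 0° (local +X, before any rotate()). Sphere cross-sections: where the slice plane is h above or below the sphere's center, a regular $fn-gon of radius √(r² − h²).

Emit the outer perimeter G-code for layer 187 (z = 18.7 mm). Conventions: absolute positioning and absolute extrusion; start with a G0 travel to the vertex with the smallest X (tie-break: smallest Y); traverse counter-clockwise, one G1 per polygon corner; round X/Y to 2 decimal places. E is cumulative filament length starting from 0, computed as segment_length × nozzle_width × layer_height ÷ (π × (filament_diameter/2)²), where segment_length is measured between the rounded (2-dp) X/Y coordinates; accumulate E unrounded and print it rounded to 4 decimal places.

G0 X-11.54 Y3.50 Z18.70
G1 X-8.74 Y-0.14 E0.0477
G1 X-4.19 Y-0.74 E0.0954
G1 X-1.84 Y1.06 E0.1262
G1 X0.00 Y0.00 E0.1483
G1 X7.50 Y12.99 E0.3042
G1 X1.44 Y16.49 E0.3769
G1 X-1.81 Y10.86 E0.4445
G1 X-3.98 Y12.11 E0.4705
G1 X-4.89 Y10.52 E0.4895
G1 X-7.30 Y10.84 E0.5148
G1 X-10.94 Y8.05 E0.5625
G1 X-11.54 Y3.50 E0.6102

At z = 18.7 mm: the cube is present — its section is the full 15×9.5 rectangle; the 15×5.5 cube at (4.5, 12) contributes its full rectangle; the sphere at (12.5, 3.5) is not intersected at this z (|z−center|=17.700 > r=7); the cube at (8.5, 7) is present — its section is the full 21.5×27 rectangle; Subtracting the remaining from the first: starting from the 15×9.5 cube, the 15×5.5 cube at (4.5, 12) misses the remaining region (no effect); the 21.5×27 cube at (8.5, 7) partially overlaps it — only the 16.25 mm² overlap (of its 580.50 mm²) is removed, clipping the outline — 1 connected region; the sphere at (1.5, 7.5): section is a regular 8-gon, circumradius = √(r²−h²) = √(6²−0.2²) = 5.997; Combining (union): the regions partially overlap (shared area 48.12 mm²), so overlapping operands fuse into one piece — 1 connected region; (rotated 60° about Z; rotation is an isometry so areas/perimeters/island counts are preserved). The outline is a single polygon with 12 vertices. Extrusion per mm of travel: 0.25 × 0.1 / (π × 0.875²) = 0.010394. Accumulating E over each segment gives final E = 0.6102.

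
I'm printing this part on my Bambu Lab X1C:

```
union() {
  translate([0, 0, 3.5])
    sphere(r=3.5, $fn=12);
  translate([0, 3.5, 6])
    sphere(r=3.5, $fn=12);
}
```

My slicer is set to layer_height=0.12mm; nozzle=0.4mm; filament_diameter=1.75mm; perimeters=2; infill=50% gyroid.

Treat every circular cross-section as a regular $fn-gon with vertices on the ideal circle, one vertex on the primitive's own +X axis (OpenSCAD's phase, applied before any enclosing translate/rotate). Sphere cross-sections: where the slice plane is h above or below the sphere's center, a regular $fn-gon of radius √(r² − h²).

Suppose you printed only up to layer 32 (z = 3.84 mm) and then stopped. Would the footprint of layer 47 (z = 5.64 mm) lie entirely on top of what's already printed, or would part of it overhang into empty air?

Compare the two slices. At z = 3.84: the r=3.5 sphere contributes a regular 12-gon of circumradius √(3.5²−0.34²) = 3.483 (area = (12/2)·3.483²·sin(360°/12) = 36.40 mm²); the sphere at (0, 3.5): section is a regular 12-gon, circumradius = √(r²−h²) = √(3.5²−2.16²) = 2.754 (area = (12/2)·2.754²·sin(360°/12) = 22.75 mm²); Merging all regions: the regions partially overlap — summed areas 59.16 mm² minus the doubly-counted overlap 8.98 mm² gives 50.18 mm² — area = 50.18 mm². At z = 5.64: the r=3.5 sphere contributes a regular 12-gon of circumradius √(3.5²−2.14²) = 2.770 (area = (12/2)·2.770²·sin(360°/12) = 23.01 mm²); the r=3.5 sphere at (0, 3.5) slices to a regular 12-gon of circumradius 3.481 (√(r²−h²) with h=0.36 from center) (area = (12/2)·3.481²·sin(360°/12) = 36.36 mm²); Taking the union: the regions partially overlap — summed areas 59.37 mm² minus the doubly-counted overlap 9.06 mm² gives 50.32 mm² — area = 50.32 mm². Checking containment: at z = 5.64 the cross-section extends beyond the z = 3.84 cross-section by about 8.94 mm².

part overhangs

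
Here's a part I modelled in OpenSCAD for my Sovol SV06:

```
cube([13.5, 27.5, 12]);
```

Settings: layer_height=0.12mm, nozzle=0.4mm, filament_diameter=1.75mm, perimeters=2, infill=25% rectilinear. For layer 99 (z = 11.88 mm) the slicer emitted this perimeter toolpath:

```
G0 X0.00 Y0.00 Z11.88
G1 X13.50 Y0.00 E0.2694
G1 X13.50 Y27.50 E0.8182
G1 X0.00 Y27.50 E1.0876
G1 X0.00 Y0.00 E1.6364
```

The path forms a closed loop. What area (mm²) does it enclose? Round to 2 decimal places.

371.25 mm²

Apply the shoelace formula to the sequence of (X, Y) vertices; enclosed area = 371.25 mm².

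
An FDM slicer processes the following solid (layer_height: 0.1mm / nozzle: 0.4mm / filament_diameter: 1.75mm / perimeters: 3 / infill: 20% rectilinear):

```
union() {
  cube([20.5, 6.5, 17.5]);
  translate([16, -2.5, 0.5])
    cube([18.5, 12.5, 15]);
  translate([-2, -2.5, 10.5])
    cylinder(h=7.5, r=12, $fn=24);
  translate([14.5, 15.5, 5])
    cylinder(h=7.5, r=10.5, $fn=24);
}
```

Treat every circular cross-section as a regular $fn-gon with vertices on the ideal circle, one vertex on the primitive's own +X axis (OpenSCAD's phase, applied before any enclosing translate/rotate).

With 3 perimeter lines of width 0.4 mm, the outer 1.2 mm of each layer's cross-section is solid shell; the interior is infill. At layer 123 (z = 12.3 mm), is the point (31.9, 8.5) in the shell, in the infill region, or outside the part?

infill

At z = 12.3 mm: the cube (footprint 20.5×6.5) is included at this height; the cube at (16, -2.5) (footprint 18.5×12.5) is included at this height; the r=12 cylinder at (-2, -2.5) contributes a regular 24-gon of circumradius 12; the cylinder at (14.5, 15.5): section is a regular 24-gon, circumradius r=10.5; Combining (union): the regions partially overlap (shared area 113.62 mm²), so overlapping operands fuse into one piece — 1 connected region. Overall, the cross-section is a single solid region. The nearest boundary edge runs (23.40, 10.00)→(34.50, 10.00); distance from the point to it = 1.50 mm. The point is inside the cross-section and 1.50 mm from the nearest boundary — more than the 1.2 mm shell width (3 × 0.4), so it's in the infill interior.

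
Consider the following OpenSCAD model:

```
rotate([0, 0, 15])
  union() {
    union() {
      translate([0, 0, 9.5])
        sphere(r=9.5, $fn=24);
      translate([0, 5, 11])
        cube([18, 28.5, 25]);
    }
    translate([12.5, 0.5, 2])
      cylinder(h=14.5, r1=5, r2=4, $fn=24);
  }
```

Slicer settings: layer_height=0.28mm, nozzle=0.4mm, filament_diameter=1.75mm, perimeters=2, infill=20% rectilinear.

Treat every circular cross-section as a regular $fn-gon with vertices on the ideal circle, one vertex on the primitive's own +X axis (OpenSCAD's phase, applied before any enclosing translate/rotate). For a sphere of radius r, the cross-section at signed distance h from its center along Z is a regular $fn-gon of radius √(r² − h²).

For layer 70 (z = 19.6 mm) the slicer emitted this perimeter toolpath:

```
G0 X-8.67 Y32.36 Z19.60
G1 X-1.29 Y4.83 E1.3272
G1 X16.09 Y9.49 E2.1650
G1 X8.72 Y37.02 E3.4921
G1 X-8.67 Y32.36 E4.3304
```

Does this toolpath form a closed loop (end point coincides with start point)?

yes

Start point (G0): (-8.67, 32.36). End point (last G1): the path returns to the start — closed.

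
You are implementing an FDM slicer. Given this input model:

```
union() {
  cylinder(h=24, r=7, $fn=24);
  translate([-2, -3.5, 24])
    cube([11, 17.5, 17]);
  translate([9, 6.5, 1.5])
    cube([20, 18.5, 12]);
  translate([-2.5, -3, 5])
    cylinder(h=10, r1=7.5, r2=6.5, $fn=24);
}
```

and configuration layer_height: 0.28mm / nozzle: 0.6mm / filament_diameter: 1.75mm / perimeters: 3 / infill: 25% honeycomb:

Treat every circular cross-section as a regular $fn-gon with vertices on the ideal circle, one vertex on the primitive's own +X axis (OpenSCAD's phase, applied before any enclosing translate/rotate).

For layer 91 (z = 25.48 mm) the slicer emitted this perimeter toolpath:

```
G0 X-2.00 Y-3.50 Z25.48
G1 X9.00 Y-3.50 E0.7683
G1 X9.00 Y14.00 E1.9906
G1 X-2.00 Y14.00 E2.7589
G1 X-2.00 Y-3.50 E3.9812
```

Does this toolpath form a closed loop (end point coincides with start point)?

yes

Start point (G0): (-2.00, -3.50). End point (last G1): the path returns to the start — closed.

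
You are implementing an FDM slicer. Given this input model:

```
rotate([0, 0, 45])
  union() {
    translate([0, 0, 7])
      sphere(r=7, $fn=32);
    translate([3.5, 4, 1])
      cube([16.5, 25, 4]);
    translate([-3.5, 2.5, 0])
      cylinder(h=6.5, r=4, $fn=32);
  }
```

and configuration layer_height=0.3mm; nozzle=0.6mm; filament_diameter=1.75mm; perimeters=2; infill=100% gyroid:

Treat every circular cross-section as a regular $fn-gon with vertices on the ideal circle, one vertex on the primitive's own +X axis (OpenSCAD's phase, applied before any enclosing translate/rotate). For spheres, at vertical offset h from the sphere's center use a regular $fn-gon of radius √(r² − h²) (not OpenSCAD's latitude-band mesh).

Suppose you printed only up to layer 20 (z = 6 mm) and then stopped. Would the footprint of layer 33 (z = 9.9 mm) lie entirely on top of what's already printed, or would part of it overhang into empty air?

entirely on top

Compare the two slices. At z = 6: the r=7 sphere slices to a regular 32-gon of circumradius 6.928 (√(r²−h²) with h=1 from center) (area = (32/2)·6.928²·sin(360°/32) = 149.83 mm²); the cube at (3.5, 4) is absent (z outside [1, 5]); the cylinder at (-3.5, 2.5): section is a regular 32-gon, circumradius r=4 (area = (32/2)·4.000²·sin(360°/32) = 49.94 mm²); Taking the union: the regions partially overlap — summed areas 199.77 mm² minus the doubly-counted overlap 42.25 mm² gives 157.52 mm² — area = 157.52 mm²; (whole slice rotated 45° about Z — lengths, areas and connectivity unchanged). At z = 9.9: the r=7 sphere slices to a regular 32-gon of circumradius 6.371 (√(r²−h²) with h=2.9 from center) (area = (32/2)·6.371²·sin(360°/32) = 126.70 mm²); the cube at (3.5, 4) does not reach this height (z outside [1, 5]); the cylinder at (-3.5, 2.5) is absent (z outside [0, 6.5]); Combining (union): only the r=7 sphere is present, so the union is just that shape — area = 126.70 mm²; (whole slice rotated 45° about Z — lengths, areas and connectivity unchanged). Checking containment: the cross-section at z = 9.9 is a subset of the cross-section at z = 6.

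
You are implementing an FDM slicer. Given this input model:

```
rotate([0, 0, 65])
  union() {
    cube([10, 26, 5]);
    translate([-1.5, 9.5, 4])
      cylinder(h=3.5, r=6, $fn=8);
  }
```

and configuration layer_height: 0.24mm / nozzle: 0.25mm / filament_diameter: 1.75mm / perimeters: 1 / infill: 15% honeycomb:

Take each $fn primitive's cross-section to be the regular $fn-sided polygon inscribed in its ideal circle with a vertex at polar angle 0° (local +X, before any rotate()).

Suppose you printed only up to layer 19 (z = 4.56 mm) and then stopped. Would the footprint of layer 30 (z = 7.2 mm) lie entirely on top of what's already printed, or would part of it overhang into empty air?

entirely on top

Compare the two slices. At z = 4.56: the cube (footprint 10×26) is included at this height (area 260.00 mm²); the r=6 cylinder at (-1.5, 9.5) contributes a regular 8-gon of circumradius 6 (area = (8/2)·6.000²·sin(360°/8) = 101.82 mm²); Taking the union: the regions partially overlap — summed areas 361.82 mm² minus the doubly-counted overlap 33.84 mm² gives 327.98 mm² — area = 327.98 mm²; (rotated 65° about Z; rotation is an isometry so areas/perimeters/island counts are preserved). At z = 7.2: the cube does not reach this height (z outside [0, 5]); the r=6 cylinder at (-1.5, 9.5) gives a regular 8-gon of circumradius 6 (constant along its height) (area = (8/2)·6.000²·sin(360°/8) = 101.82 mm²); Merging all regions: only the r=6 cylinder at (-1.5, 9.5) is present, so the union is just that shape — area = 101.82 mm²; (whole slice rotated 65° about Z — lengths, areas and connectivity unchanged). Checking containment: the cross-section at z = 7.2 is a subset of the cross-section at z = 4.56.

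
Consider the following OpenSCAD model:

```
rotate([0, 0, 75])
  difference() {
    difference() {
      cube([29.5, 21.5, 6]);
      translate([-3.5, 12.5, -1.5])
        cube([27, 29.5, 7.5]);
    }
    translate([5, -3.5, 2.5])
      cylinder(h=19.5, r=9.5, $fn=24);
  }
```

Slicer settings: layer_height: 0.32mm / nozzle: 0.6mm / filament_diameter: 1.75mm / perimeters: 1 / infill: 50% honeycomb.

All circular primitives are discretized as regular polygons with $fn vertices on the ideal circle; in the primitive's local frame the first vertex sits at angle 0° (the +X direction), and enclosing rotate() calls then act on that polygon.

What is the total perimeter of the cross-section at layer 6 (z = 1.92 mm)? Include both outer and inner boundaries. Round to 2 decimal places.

102.00 mm

At z = 1.92 mm: the 29.5×21.5 cube contributes its full rectangle (perimeter 102.00 mm); the 27×29.5 cube at (-3.5, 12.5) contributes its full rectangle (perimeter 113.00 mm); After the difference (first − rest): starting from the 29.5×21.5 cube, the 27×29.5 cube at (-3.5, 12.5) partially overlaps it — only the 211.50 mm² overlap (of its 796.50 mm²) is removed, clipping the outline — boundary = 102.00 mm; the cylinder at (5, -3.5) is absent (z outside [2.5, 22]); Subtracting the remaining from the first: none of the subtracted shapes is present at this height, so that combined region is unchanged — boundary = 102.00 mm; (rotated 75° about Z; rotation is an isometry so areas/perimeters/island counts are preserved). Overall, the cross-section is a single solid region. Total boundary length (outer) = 102.00 mm.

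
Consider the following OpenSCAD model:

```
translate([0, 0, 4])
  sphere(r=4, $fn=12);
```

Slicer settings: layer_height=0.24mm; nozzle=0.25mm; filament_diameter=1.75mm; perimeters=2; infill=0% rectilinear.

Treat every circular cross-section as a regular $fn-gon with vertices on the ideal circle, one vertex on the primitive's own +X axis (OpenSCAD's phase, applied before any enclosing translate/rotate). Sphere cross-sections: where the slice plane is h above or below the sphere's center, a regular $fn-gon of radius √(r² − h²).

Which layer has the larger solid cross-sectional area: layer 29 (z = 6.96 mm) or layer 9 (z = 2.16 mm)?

layer 9 (z = 2.16 mm)

Layer 29 (z = 6.96): the r=4 sphere slices to a regular 12-gon of circumradius 2.690 (√(r²−h²) with h=2.96 from center) (area = (12/2)·2.690²·sin(360°/12) = 21.72 mm²). So its area = 21.72 mm². Layer 9 (z = 2.16): the r=4 sphere slices to a regular 12-gon of circumradius 3.552 (√(r²−h²) with h=1.84 from center) (area = (12/2)·3.552²·sin(360°/12) = 37.84 mm²). So its area = 37.84 mm². Layer 9 is larger (37.84 vs 21.72 mm²).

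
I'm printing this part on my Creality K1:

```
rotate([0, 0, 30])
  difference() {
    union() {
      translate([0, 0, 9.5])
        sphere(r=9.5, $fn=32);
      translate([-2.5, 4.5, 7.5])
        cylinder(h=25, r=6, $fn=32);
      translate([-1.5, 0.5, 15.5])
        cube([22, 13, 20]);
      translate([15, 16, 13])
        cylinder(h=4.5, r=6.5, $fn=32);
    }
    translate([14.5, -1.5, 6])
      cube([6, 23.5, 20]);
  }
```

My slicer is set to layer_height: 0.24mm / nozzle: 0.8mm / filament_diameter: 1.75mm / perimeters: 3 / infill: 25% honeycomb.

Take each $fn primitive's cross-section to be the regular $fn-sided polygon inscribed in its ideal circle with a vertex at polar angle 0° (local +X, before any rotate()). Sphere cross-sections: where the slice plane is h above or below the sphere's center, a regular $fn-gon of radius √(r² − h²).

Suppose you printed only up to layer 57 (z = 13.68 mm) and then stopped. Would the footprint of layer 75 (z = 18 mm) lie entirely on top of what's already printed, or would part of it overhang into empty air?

Compare the two slices. At z = 13.68: the r=9.5 sphere contributes a regular 32-gon of circumradius √(9.5²−4.18²) = 8.531 (area = (32/2)·8.531²·sin(360°/32) = 227.17 mm²); the cylinder at (-2.5, 4.5): section is a regular 32-gon, circumradius r=6 (area = (32/2)·6.000²·sin(360°/32) = 112.37 mm²); the cube at (-1.5, 0.5) does not reach this height (z outside [15.5, 35.5]); the r=6.5 cylinder at (15, 16) contributes a regular 32-gon of circumradius 6.5 (area = (32/2)·6.500²·sin(360°/32) = 131.88 mm²); Merging all regions: the regions partially overlap — summed areas 471.42 mm² minus the doubly-counted overlap 87.13 mm² gives 384.29 mm² — area = 384.29 mm²; the 6×23.5 cube at (14.5, -1.5) contributes its full rectangle (area 141.00 mm²); Taking the first minus the rest: starting from that combined region (384.29 mm²), the 6×23.5 cube at (14.5, -1.5) partially overlaps it — only the 66.85 mm² overlap (of its 141.00 mm²) is removed, clipping the outline — area = 317.44 mm²; (whole slice rotated 30° about Z — lengths, areas and connectivity unchanged). At z = 18: the r=9.5 sphere slices to a regular 32-gon of circumradius 4.243 (√(r²−h²) with h=8.5 from center) (area = (32/2)·4.243²·sin(360°/32) = 56.19 mm²); the r=6 cylinder at (-2.5, 4.5) contributes a regular 32-gon of circumradius 6 (area = (32/2)·6.000²·sin(360°/32) = 112.37 mm²); the cube at (-1.5, 0.5) (footprint 22×13) is included at this height (area 286.00 mm²); the cylinder at (15, 16) does not reach this height (z outside [13, 17.5]); Taking the union: the regions partially overlap — summed areas 454.56 mm² minus the doubly-counted overlap 73.31 mm² gives 381.25 mm² — area = 381.25 mm²; the 6×23.5 cube at (14.5, -1.5) contributes its full rectangle (area 141.00 mm²); Taking the first minus the rest: starting from that combined region (381.25 mm²), the 6×23.5 cube at (14.5, -1.5) partially overlaps it — only the 78.00 mm² overlap (of its 141.00 mm²) is removed, clipping the outline — area = 303.25 mm²; (whole slice rotated 30° about Z — lengths, areas and connectivity unchanged). Checking containment: at z = 18 the cross-section extends beyond the z = 13.68 cross-section by about 123.96 mm².

part overhangs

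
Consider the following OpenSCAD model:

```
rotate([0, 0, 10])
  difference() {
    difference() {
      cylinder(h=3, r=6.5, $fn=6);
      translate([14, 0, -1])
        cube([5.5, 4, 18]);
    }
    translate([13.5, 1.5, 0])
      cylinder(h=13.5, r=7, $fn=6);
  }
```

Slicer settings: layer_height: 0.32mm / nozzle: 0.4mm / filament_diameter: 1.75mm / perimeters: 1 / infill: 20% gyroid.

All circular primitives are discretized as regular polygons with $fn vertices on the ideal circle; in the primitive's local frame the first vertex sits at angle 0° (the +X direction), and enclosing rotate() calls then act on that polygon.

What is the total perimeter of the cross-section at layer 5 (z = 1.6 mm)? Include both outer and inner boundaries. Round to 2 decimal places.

39.00 mm

At z = 1.6 mm: the r=6.5 cylinder contributes a regular 6-gon of circumradius 6.5 (perimeter = 2·6·6.500·sin(180°/6) = 39.00 mm); the 5.5×4 cube at (14, 0) contributes its full rectangle (perimeter 19.00 mm); Subtracting the remaining from the first: starting from the r=6.5 cylinder, the 5.5×4 cube at (14, 0) misses the remaining region (no effect) — boundary = 39.00 mm; the r=7 cylinder at (13.5, 1.5) gives a regular 6-gon of circumradius 7 (constant along its height) (perimeter = 2·6·7.000·sin(180°/6) = 42.00 mm); Taking the first minus the rest: starting from the result so far, the r=7 cylinder at (13.5, 1.5) misses the remaining region (no effect) — boundary = 39.00 mm; (rotated 10° about Z; rotation is an isometry so areas/perimeters/island counts are preserved). Overall, the cross-section is a single solid region. Total boundary length (outer) = 39.00 mm.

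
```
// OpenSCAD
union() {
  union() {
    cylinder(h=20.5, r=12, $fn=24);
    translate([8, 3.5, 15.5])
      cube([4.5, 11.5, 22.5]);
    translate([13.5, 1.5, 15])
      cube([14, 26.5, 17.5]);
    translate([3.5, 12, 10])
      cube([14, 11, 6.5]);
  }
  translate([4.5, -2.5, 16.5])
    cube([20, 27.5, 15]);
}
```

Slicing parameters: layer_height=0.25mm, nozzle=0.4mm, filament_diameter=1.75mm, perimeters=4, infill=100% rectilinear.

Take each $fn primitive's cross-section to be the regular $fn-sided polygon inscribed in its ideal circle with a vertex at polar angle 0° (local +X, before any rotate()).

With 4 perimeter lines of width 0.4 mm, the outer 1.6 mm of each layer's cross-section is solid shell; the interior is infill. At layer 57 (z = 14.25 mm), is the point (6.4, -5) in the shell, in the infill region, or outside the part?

infill

At z = 14.25 mm: the r=12 cylinder gives a regular 24-gon of circumradius 12 (constant along its height); the cube at (8, 3.5) is not intersected at this z (z outside [15.5, 38]); the cube at (13.5, 1.5) is absent (z outside [15, 32.5]); the 14×11 cube at (3.5, 12) contributes its full rectangle; Merging all regions: the 2 present regions are separate (no shared area or edge), so areas and boundary lengths simply add and each stays a separate island — 2 connected regions; the cube at (4.5, -2.5) is not intersected at this z (z outside [16.5, 31.5]); Taking the union: only that combined region is present, so the union is just that shape — 2 connected regions. Overall, the cross-section has 2 separate islands. The nearest boundary edge runs (10.39, -6.00)→(8.49, -8.49); distance from the point to it = 3.78 mm. (Shell/infill is judged within the island containing the point — the largest one.) The point is inside the cross-section and 3.78 mm from the nearest boundary — more than the 1.6 mm shell width (4 × 0.4), so it's in the infill interior.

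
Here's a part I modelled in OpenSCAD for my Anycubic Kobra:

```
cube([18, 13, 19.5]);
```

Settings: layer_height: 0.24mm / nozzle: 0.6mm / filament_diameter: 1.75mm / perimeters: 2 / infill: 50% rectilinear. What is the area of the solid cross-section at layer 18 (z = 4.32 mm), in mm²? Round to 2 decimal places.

234.00 mm²

At z = 4.32 mm: the cube is present — its section is the full 18×13 rectangle (area 234.00 mm²). Overall, the cross-section is a single solid region. Net area = 234.00 mm².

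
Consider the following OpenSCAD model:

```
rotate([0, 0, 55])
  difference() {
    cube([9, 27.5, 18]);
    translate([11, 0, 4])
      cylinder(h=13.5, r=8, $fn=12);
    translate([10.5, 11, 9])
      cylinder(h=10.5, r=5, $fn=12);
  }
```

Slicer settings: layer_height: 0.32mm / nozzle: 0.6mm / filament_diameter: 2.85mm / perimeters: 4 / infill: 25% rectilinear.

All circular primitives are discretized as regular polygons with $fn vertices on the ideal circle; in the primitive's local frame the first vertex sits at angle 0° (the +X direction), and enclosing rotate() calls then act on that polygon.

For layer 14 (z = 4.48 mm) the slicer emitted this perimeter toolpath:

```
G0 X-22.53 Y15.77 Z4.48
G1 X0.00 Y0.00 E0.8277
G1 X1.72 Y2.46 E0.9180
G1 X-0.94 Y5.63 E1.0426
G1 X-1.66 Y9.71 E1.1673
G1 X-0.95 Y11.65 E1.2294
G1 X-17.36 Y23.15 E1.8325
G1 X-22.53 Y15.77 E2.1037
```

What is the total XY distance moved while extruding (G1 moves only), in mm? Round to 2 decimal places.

69.90 mm

Sum the Euclidean lengths of each G1 segment: total = 69.90 mm.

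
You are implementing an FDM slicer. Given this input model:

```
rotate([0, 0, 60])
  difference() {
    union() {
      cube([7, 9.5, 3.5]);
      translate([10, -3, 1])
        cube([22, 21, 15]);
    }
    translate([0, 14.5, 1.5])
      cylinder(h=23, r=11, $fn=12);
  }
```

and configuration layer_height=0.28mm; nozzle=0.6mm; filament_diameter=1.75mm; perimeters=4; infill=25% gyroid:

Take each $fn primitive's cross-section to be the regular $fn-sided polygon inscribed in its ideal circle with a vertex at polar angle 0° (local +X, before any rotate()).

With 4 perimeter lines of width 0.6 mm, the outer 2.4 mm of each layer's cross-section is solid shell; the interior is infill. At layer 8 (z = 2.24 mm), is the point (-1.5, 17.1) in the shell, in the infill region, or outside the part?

infill

At z = 2.24 mm: the 7×9.5 cube contributes its full rectangle; the cube at (10, -3) is present — its section is the full 22×21 rectangle; Taking the union: the 2 present regions are separate (no shared area or edge), so areas and boundary lengths simply add and each stays a separate island — 2 connected regions; the r=11 cylinder at (0, 14.5) contributes a regular 12-gon of circumradius 11; Subtracting the remaining from the first: starting from the result so far, the r=11 cylinder at (0, 14.5) partially overlaps it — only the 38.34 mm² overlap (of its 363.00 mm²) is removed, clipping the outline — 2 connected regions; (whole slice rotated 60° about Z — lengths, areas and connectivity unchanged). Overall, the cross-section has 2 separate islands. Undo the 60° rotation: the query point maps to (14.059, 9.849) in the un-rotated model frame. The nearest boundary edge runs (10.00, -3.00)→(10.00, 10.77); distance from the point to it = 4.06 mm. (Shell/infill is judged within the island containing the point — the largest one.) The point is inside the cross-section and 4.06 mm from the nearest boundary — more than the 2.4 mm shell width (4 × 0.6), so it's in the infill interior.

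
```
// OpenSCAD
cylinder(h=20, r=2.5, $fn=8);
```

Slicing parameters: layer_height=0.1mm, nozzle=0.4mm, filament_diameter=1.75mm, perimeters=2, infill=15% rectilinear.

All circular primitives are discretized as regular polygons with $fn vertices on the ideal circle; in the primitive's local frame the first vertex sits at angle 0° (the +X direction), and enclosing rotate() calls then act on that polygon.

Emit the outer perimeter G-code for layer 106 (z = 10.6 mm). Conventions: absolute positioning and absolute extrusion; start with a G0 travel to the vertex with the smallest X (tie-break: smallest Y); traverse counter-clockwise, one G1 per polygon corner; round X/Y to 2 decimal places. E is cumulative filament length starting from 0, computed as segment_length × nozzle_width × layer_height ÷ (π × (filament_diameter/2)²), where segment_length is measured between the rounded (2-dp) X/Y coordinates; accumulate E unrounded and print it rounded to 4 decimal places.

G0 X-2.50 Y0.00 Z10.60
G1 X-1.77 Y-1.77 E0.0318
G1 X0.00 Y-2.50 E0.0637
G1 X1.77 Y-1.77 E0.0955
G1 X2.50 Y0.00 E0.1274
G1 X1.77 Y1.77 E0.1592
G1 X0.00 Y2.50 E0.1910
G1 X-1.77 Y1.77 E0.2229
G1 X-2.50 Y0.00 E0.2547

At z = 10.6 mm: the r=2.5 cylinder contributes a regular 8-gon of circumradius 2.5. The outline is a single polygon with 8 vertices. Extrusion per mm of travel: 0.4 × 0.1 / (π × 0.875²) = 0.016630. Accumulating E over each segment gives final E = 0.2547.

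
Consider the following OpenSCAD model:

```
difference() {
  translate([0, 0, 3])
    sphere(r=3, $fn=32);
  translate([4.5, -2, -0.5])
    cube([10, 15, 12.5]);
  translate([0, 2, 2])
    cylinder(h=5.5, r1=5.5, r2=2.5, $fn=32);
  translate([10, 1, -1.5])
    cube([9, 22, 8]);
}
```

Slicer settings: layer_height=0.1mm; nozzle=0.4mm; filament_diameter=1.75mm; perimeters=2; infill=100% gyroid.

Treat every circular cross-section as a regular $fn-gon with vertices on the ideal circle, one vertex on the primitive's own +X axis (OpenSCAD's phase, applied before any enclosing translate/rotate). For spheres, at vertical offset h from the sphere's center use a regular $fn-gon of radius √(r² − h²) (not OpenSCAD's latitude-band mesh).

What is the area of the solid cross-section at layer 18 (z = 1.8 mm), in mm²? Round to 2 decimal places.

At z = 1.8 mm: the r=3 sphere contributes a regular 32-gon of circumradius √(3²−1.2²) = 2.750 (area = (32/2)·2.750²·sin(360°/32) = 23.60 mm²); the cube at (4.5, -2) is present — its section is the full 10×15 rectangle (area 150.00 mm²); the cone at (0, 2) does not reach this height (z outside [2, 7.5]); the 9×22 cube at (10, 1) contributes its full rectangle (area 198.00 mm²); Taking the first minus the rest: starting from the r=3 sphere (23.60 mm²), the 10×15 cube at (4.5, -2) misses the remaining region (no effect); the 9×22 cube at (10, 1) misses the remaining region (no effect) — area = 23.60 mm². Overall, the cross-section is a single solid region. Net area = 23.60 mm².

23.60 mm²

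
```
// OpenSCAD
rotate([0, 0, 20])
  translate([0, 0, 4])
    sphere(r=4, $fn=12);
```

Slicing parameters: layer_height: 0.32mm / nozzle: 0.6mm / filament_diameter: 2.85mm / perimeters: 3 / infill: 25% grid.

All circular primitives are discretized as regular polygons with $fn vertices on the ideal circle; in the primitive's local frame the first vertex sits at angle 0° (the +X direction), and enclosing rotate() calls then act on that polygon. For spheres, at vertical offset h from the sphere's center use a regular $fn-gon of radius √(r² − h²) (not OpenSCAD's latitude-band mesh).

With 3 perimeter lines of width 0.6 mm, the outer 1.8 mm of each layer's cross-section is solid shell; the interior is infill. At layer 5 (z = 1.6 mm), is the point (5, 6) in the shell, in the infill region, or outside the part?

At z = 1.6 mm: the r=4 sphere slices to a regular 12-gon of circumradius 3.200 (√(r²−h²) with h=2.4 from center); (whole slice rotated 20° about Z — lengths, areas and connectivity unchanged). Overall, the cross-section is a single solid region. Undo the 20° rotation: the query point maps to (6.751, 3.928) in the un-rotated model frame. The nearest boundary edge runs (3.20, 0.00)→(2.77, 1.60); distance from the point to it = 4.61 mm. The point is not inside any of the regions above, so it lies outside the cross-section (4.61 mm from the nearest boundary).

outside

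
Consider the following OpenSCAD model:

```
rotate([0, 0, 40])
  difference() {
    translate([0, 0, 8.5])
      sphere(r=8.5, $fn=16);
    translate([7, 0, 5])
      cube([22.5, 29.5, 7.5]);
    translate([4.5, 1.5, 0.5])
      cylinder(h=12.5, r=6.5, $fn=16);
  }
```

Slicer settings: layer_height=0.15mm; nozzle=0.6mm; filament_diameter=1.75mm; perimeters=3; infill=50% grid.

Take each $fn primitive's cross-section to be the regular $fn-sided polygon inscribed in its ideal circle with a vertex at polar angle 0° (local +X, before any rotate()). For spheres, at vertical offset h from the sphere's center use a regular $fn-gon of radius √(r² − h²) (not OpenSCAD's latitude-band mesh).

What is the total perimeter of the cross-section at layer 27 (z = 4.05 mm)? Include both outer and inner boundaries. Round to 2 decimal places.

47.53 mm

At z = 4.05 mm: the sphere: section is a regular 16-gon, circumradius = √(r²−h²) = √(8.5²−4.45²) = 7.242 (perimeter = 2·16·7.242·sin(180°/16) = 45.21 mm); the cube at (7, 0) does not reach this height (z outside [5, 12.5]); the cylinder at (4.5, 1.5): section is a regular 16-gon, circumradius r=6.5 (perimeter = 2·16·6.500·sin(180°/16) = 40.58 mm); After the difference (first − rest): starting from the r=8.5 sphere, the r=6.5 cylinder at (4.5, 1.5) partially overlaps it — only the 81.11 mm² overlap (of its 129.35 mm²) is removed, clipping the outline — boundary = 47.53 mm; (rotated 40° about Z; rotation is an isometry so areas/perimeters/island counts are preserved). Overall, the cross-section is a single solid region. Total boundary length (outer) = 47.53 mm.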